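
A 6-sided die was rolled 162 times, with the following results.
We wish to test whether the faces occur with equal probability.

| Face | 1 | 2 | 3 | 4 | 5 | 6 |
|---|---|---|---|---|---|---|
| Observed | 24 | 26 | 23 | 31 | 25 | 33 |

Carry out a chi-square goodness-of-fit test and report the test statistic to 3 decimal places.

Under H₀ each category has probability 1/6, so each expected count is 162/6 = 27.
χ² = (24−27)²/27 + (26−27)²/27 + (23−27)²/27 + (31−27)²/27 + (25−27)²/27 + (33−27)²/27
   = 0.3333 + 0.0370 + 0.5926 + 0.5926 + 0.1481 + 1.3333
Sum = 3.037

3.037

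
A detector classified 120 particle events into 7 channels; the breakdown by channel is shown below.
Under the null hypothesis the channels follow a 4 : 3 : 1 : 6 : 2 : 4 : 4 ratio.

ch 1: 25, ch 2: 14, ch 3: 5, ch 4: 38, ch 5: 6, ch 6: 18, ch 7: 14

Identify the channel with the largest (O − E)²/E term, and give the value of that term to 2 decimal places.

ch 4, 2.13

Ratio total = 24. Expected counts: 120×4/24 = 20, 120×3/24 = 15, 120×1/24 = 5, 120×6/24 = 30, 120×2/24 = 10, 120×4/24 = 20, 120×4/24 = 20.
ch 1: (25 − 20)²/20 = 25/20 = 1.250
ch 2: (14 − 15)²/15 = 1/15 = 0.067
ch 3: (5 − 5)²/5 = 0/5 = 0.000
ch 4: (38 − 30)²/30 = 64/30 = 2.133
ch 5: (6 − 10)²/10 = 16/10 = 1.600
ch 6: (18 − 20)²/20 = 4/20 = 0.200
ch 7: (14 − 20)²/20 = 36/20 = 1.800
The largest term is for ch 4: 2.13.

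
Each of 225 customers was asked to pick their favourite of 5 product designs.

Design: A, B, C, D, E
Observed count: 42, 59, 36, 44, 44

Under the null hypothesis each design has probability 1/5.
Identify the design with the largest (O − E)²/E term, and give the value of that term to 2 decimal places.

Expected count for each of the 5 categories: 225/5 = 45.
cat         O        E   (O−E)²/E
A          42       45      0.200
B          59       45      4.356
C          36       45      1.800
D          44       45      0.022
E          44       45      0.022
The largest term is for B: 4.36.

B, 4.36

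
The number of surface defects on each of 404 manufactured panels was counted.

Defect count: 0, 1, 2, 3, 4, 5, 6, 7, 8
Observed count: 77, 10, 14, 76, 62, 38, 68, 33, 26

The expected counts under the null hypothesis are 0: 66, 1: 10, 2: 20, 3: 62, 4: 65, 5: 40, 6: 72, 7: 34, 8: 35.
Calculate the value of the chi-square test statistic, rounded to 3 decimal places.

cat         O        E   (O−E)²/E
0          77       66     1.8333
1          10       10     0.0000
2          14       20     1.8000
3          76       62     3.1613
4          62       65     0.1385
5          38       40     0.1000
6          68       72     0.2222
7          33       34     0.0294
8          26       35     2.3143
Sum = 9.599

9.599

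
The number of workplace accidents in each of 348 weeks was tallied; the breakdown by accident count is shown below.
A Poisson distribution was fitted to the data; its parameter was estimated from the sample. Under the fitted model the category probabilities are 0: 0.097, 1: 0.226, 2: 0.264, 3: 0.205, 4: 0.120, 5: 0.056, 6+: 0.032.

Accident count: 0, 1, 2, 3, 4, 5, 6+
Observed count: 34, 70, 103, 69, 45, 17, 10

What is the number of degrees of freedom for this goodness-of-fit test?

There are k = 7 categories and 1 parameter estimated from the data, so df = 7 − 1 − 1 = 5.

5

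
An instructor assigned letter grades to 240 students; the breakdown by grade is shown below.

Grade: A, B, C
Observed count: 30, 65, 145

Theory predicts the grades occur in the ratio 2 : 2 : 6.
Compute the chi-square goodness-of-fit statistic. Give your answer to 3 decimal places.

12.778

Ratio total = 10. Expected counts: 240×2/10 = 48, 240×2/10 = 48, 240×6/10 = 144.
A: (30 − 48)²/48 = 324/48 = 6.7500
B: (65 − 48)²/48 = 289/48 = 6.0208
C: (145 − 144)²/144 = 1/144 = 0.0069
Sum = 12.778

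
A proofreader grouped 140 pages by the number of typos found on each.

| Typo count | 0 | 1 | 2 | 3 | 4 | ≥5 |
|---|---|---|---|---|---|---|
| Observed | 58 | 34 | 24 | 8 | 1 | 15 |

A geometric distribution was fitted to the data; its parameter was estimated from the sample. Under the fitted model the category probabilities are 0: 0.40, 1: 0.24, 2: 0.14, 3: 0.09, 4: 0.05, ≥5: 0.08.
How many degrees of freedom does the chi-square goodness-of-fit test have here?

4

There are k = 6 categories and 1 parameter estimated from the data, so df = 6 − 1 − 1 = 4.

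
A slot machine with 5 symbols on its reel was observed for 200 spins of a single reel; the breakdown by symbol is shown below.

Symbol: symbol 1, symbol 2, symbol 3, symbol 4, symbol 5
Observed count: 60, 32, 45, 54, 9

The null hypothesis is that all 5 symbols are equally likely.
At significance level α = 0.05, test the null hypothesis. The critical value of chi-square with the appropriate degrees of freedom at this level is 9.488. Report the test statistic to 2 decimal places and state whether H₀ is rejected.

Expected count for each of the 5 categories: 200/5 = 40.
χ² = (60−40)²/40 + (32−40)²/40 + (45−40)²/40 + (54−40)²/40 + (9−40)²/40
   = 10.000 + 1.600 + 0.625 + 4.900 + 24.025
Sum = 41.15
df = 4. Since 41.15 > 9.488, we reject H₀.

41.15; reject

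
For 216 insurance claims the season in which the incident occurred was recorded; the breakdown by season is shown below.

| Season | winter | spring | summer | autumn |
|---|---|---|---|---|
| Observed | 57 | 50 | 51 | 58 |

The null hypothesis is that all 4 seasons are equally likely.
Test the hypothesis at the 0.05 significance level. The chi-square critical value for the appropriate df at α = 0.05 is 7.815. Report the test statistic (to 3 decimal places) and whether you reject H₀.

Under H₀ each category has probability 1/4, so each expected count is 216/4 = 54.
χ² = (57−54)²/54 + (50−54)²/54 + (51−54)²/54 + (58−54)²/54
   = 0.1667 + 0.2963 + 0.1667 + 0.2963
Sum = 0.926
df = 3. Since 0.926 < 7.815, we do not reject H₀.

0.926; do not reject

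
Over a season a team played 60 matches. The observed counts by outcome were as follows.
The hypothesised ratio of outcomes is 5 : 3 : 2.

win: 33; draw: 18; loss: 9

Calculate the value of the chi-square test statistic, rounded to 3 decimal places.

Ratio total = 10. Expected counts: 60×5/10 = 30, 60×3/10 = 18, 60×2/10 = 12.
χ² = (33−30)²/30 + (18−18)²/18 + (9−12)²/12
   = 0.3000 + 0.0000 + 0.7500
Sum = 1.050

1.050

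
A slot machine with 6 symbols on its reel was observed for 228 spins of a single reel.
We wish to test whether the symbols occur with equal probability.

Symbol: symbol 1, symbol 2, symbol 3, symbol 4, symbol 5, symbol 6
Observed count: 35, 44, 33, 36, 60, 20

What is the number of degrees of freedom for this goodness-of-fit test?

There are k = 6 categories and no parameters were estimated from the data, so df = 6 − 1 = 5.

5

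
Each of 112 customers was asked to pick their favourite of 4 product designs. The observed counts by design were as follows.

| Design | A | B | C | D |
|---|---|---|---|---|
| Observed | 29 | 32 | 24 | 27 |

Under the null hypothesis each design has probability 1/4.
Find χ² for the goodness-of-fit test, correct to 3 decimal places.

Expected count for each of the 4 categories: 112/4 = 28.
cat         O        E   (O−E)²/E
A          29       28     0.0357
B          32       28     0.5714
C          24       28     0.5714
D          27       28     0.0357
Sum = 1.214

1.214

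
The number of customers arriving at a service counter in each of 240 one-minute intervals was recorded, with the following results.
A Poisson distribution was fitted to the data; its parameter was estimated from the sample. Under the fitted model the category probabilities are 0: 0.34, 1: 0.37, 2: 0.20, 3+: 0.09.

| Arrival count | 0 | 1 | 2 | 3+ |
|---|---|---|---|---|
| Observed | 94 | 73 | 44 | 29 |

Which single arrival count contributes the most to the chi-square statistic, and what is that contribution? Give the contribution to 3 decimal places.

1, 2.811

Expected counts E_i = n·p_i: 240×0.34 = 81.6, 240×0.37 = 88.8, 240×0.20 = 48, 240×0.09 = 21.6.
χ² = (94−81.6)²/81.6 + (73−88.8)²/88.8 + (44−48)²/48 + (29−21.6)²/21.6
   = 1.8843 + 2.8113 + 0.3333 + 2.5352
The largest term is for 1: 2.811.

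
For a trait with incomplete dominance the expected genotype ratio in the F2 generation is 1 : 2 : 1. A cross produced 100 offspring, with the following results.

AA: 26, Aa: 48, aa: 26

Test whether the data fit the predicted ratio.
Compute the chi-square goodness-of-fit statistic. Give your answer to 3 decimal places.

Ratio total = 4. Expected counts: 100×1/4 = 25, 100×2/4 = 50, 100×1/4 = 25.
cat         O        E   (O−E)²/E
AA         26       25     0.0400
Aa         48       50     0.0800
aa         26       25     0.0400
Sum = 0.160

0.160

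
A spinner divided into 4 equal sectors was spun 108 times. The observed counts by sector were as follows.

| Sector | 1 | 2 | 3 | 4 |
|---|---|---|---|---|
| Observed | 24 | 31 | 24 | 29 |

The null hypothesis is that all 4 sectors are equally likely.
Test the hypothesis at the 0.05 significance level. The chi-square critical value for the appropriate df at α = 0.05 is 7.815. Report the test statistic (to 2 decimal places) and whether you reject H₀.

1.41; do not reject

Under H₀ each category has probability 1/4, so each expected count is 108/4 = 27.
cat         O        E   (O−E)²/E
1          24       27      0.333
2          31       27      0.593
3          24       27      0.333
4          29       27      0.148
Sum = 1.41
df = 3. Since 1.41 < 7.815, we do not reject H₀.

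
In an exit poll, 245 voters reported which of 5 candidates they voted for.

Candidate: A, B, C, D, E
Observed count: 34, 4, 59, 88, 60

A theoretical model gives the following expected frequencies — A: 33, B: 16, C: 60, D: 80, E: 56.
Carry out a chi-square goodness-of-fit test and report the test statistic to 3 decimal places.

10.133

A: (34 − 33)²/33 = 1/33 = 0.0303
B: (4 − 16)²/16 = 144/16 = 9.0000
C: (59 − 60)²/60 = 1/60 = 0.0167
D: (88 − 80)²/80 = 64/80 = 0.8000
E: (60 − 56)²/56 = 16/56 = 0.2857
Sum = 10.133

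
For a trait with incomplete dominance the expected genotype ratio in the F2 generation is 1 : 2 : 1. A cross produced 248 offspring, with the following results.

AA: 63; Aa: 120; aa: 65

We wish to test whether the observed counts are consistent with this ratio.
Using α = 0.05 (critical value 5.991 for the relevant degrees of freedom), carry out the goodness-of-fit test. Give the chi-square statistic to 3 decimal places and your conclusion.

0.290; do not reject

Ratio total = 4. Expected counts: 248×1/4 = 62, 248×2/4 = 124, 248×1/4 = 62.
cat         O        E   (O−E)²/E
AA         63       62     0.0161
Aa        120      124     0.1290
aa         65       62     0.1452
Sum = 0.290
df = 2. Since 0.290 < 5.991, we do not reject H₀.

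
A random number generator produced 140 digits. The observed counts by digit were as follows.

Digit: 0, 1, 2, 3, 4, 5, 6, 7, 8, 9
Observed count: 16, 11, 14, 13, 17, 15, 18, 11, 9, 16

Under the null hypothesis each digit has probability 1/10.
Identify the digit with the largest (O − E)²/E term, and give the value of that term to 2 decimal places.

8, 1.79

Under H₀ each category has probability 1/10, so each expected count is 140/10 = 14.
cat         O        E   (O−E)²/E
0          16       14      0.286
1          11       14      0.643
2          14       14      0.000
3          13       14      0.071
4          17       14      0.643
5          15       14      0.071
6          18       14      1.143
7          11       14      0.643
8           9       14      1.786
9          16       14      0.286
The largest term is for 8: 1.79.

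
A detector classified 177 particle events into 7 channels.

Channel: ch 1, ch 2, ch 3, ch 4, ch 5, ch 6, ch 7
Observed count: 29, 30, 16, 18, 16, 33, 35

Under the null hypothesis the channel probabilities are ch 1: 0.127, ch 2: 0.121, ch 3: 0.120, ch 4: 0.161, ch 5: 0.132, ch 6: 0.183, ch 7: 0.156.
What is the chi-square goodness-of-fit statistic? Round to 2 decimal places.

Expected counts E_i = n·p_i: 177×0.127 = 22.479, 177×0.121 = 21.417, 177×0.120 = 21.24, 177×0.161 = 28.497, 177×0.132 = 23.364, 177×0.183 = 32.391, 177×0.156 = 27.612.
cat         O        E   (O−E)²/E
ch 1       29   22.479      1.892
ch 2       30   21.417      3.440
ch 3       16    21.24      1.293
ch 4       18   28.497      3.867
ch 5       16   23.364      2.321
ch 6       33   32.391      0.011
ch 7       35   27.612      1.977
Sum = 14.80

14.80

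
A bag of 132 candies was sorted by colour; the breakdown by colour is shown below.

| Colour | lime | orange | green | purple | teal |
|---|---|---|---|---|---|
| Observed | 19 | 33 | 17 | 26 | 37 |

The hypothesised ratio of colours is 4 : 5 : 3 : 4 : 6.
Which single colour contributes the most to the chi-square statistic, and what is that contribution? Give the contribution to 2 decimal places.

lime, 1.04

Ratio total = 22. Expected counts: 132×4/22 = 24, 132×5/22 = 30, 132×3/22 = 18, 132×4/22 = 24, 132×6/22 = 36.
χ² = (19−24)²/24 + (33−30)²/30 + (17−18)²/18 + (26−24)²/24 + (37−36)²/36
   = 1.042 + 0.300 + 0.056 + 0.167 + 0.028
The largest term is for lime: 1.04.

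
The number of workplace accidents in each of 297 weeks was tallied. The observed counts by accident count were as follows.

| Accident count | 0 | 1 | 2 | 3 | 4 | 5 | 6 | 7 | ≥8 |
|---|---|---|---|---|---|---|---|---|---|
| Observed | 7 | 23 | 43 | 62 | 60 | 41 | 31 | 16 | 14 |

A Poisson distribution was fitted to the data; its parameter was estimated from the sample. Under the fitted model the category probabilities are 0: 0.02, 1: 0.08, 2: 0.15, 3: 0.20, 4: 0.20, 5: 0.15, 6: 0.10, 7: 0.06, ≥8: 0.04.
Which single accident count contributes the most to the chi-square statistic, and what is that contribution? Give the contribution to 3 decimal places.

≥8, 0.378

Expected counts E_i = n·p_i: 297×0.02 = 5.94, 297×0.08 = 23.76, 297×0.15 = 44.55, 297×0.20 = 59.4, 297×0.20 = 59.4, 297×0.15 = 44.55, 297×0.10 = 29.7, 297×0.06 = 17.82, 297×0.04 = 11.88.
χ² = (7−5.94)²/5.94 + (23−23.76)²/23.76 + (43−44.55)²/44.55 + (62−59.4)²/59.4 + (60−59.4)²/59.4 + (41−44.55)²/44.55 + (31−29.7)²/29.7 + (16−17.82)²/17.82 + (14−11.88)²/11.88
   = 0.1892 + 0.0243 + 0.0539 + 0.1138 + 0.0061 + 0.2829 + 0.0569 + 0.1859 + 0.3783
The largest term is for ≥8: 0.378.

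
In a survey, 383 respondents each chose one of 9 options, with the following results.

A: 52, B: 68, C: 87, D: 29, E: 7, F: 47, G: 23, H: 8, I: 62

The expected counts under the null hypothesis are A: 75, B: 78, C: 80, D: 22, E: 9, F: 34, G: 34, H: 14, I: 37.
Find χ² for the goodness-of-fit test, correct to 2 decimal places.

A: (52 − 75)²/75 = 529/75 = 7.053
B: (68 − 78)²/78 = 100/78 = 1.282
C: (87 − 80)²/80 = 49/80 = 0.613
D: (29 − 22)²/22 = 49/22 = 2.227
E: (7 − 9)²/9 = 4/9 = 0.444
F: (47 − 34)²/34 = 169/34 = 4.971
G: (23 − 34)²/34 = 121/34 = 3.559
H: (8 − 14)²/14 = 36/14 = 2.571
I: (62 − 37)²/37 = 625/37 = 16.892
Sum = 39.61

39.61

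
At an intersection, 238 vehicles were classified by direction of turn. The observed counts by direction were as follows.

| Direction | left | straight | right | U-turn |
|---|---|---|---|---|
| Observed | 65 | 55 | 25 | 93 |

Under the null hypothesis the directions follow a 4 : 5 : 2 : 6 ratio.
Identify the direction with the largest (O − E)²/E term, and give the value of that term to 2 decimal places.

straight, 3.21

Ratio total = 17. Expected counts: 238×4/17 = 56, 238×5/17 = 70, 238×2/17 = 28, 238×6/17 = 84.
χ² = (65−56)²/56 + (55−70)²/70 + (25−28)²/28 + (93−84)²/84
   = 1.446 + 3.214 + 0.321 + 0.964
The largest term is for straight: 3.21.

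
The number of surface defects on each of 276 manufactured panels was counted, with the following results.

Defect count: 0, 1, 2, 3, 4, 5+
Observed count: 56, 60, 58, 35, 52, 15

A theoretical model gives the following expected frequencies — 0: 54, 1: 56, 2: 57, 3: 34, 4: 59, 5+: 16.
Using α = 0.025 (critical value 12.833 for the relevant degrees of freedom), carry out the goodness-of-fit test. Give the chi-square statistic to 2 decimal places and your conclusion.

1.30; do not reject

cat         O        E   (O−E)²/E
0          56       54      0.074
1          60       56      0.286
2          58       57      0.018
3          35       34      0.029
4          52       59      0.831
5+         15       16      0.063
Sum = 1.30
df = 5. Since 1.30 < 12.833, we do not reject H₀.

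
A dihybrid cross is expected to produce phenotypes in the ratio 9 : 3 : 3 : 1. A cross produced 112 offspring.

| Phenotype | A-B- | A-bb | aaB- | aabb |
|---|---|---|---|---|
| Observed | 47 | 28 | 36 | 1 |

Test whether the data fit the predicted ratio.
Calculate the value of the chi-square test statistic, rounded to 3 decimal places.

22.254

Ratio total = 16. Expected counts: 112×9/16 = 63, 112×3/16 = 21, 112×3/16 = 21, 112×1/16 = 7.
cat         O        E   (O−E)²/E
A-B-       47       63     4.0635
A-bb       28       21     2.3333
aaB-       36       21    10.7143
aabb        1        7     5.1429
Sum = 22.254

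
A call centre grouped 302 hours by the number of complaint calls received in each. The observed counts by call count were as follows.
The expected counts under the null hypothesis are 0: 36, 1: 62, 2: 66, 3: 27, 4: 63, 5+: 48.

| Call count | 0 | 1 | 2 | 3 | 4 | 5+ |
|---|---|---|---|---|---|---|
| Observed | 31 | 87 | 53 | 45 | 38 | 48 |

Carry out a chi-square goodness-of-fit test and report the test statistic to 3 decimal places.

0: (31 − 36)²/36 = 25/36 = 0.6944
1: (87 − 62)²/62 = 625/62 = 10.0806
2: (53 − 66)²/66 = 169/66 = 2.5606
3: (45 − 27)²/27 = 324/27 = 12.0000
4: (38 − 63)²/63 = 625/63 = 9.9206
5+: (48 − 48)²/48 = 0/48 = 0.0000
Sum = 35.256

35.256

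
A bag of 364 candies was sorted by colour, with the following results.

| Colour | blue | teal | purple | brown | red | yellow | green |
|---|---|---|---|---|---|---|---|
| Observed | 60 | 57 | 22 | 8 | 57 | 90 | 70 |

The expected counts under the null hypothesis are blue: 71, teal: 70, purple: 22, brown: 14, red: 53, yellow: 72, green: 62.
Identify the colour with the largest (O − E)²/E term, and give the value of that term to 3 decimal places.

yellow, 4.500

blue: (60 − 71)²/71 = 121/71 = 1.7042
teal: (57 − 70)²/70 = 169/70 = 2.4143
purple: (22 − 22)²/22 = 0/22 = 0.0000
brown: (8 − 14)²/14 = 36/14 = 2.5714
red: (57 − 53)²/53 = 16/53 = 0.3019
yellow: (90 − 72)²/72 = 324/72 = 4.5000
green: (70 − 62)²/62 = 64/62 = 1.0323
The largest term is for yellow: 4.500.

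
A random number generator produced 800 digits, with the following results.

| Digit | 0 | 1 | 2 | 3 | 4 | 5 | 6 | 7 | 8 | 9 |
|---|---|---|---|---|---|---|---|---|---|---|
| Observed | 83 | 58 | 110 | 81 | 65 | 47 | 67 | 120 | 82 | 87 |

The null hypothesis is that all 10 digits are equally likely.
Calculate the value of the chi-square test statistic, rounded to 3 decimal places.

Expected count for each of the 10 categories: 800/10 = 80.
cat         O        E   (O−E)²/E
0          83       80     0.1125
1          58       80     6.0500
2         110       80    11.2500
3          81       80     0.0125
4          65       80     2.8125
5          47       80    13.6125
6          67       80     2.1125
7         120       80    20.0000
8          82       80     0.0500
9          87       80     0.6125
Sum = 56.625

56.625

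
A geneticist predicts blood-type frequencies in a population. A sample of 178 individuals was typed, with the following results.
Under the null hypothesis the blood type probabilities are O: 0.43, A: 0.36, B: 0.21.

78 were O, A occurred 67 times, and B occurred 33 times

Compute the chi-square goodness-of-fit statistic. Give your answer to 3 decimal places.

Expected counts E_i = n·p_i: 178×0.43 = 76.54, 178×0.36 = 64.08, 178×0.21 = 37.38.
O: (78 − 76.54)²/76.54 = 2.1316/76.54 = 0.0278
A: (67 − 64.08)²/64.08 = 8.5264/64.08 = 0.1331
B: (33 − 37.38)²/37.38 = 19.1844/37.38 = 0.5132
Sum = 0.674

0.674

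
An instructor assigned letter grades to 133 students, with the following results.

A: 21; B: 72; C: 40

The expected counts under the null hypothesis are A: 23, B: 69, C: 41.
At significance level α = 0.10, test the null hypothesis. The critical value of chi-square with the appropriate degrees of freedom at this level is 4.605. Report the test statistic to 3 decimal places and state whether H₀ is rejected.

0.329; do not reject

χ² = (21−23)²/23 + (72−69)²/69 + (40−41)²/41
   = 0.1739 + 0.1304 + 0.0244
Sum = 0.329
df = 2. Since 0.329 < 4.605, we do not reject H₀.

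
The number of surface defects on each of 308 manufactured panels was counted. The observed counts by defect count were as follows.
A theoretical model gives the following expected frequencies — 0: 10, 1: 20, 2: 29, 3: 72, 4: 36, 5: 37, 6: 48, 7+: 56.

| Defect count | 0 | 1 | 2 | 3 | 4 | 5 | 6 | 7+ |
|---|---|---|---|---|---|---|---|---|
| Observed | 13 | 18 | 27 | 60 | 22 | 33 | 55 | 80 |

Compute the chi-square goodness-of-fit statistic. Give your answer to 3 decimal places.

cat         O        E   (O−E)²/E
0          13       10     0.9000
1          18       20     0.2000
2          27       29     0.1379
3          60       72     2.0000
4          22       36     5.4444
5          33       37     0.4324
6          55       48     1.0208
7+         80       56    10.2857
Sum = 20.421

20.421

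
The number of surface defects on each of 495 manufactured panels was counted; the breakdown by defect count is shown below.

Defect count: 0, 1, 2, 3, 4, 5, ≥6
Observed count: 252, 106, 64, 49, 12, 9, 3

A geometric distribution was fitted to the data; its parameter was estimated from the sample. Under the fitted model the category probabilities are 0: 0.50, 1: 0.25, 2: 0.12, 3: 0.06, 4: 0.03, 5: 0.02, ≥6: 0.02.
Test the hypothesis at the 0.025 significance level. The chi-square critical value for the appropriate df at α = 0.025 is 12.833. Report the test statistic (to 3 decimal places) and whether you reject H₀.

20.964; reject

Expected counts E_i = n·p_i: 495×0.50 = 247.5, 495×0.25 = 123.75, 495×0.12 = 59.4, 495×0.06 = 29.7, 495×0.03 = 14.85, 495×0.02 = 9.9, 495×0.02 = 9.9.
cat         O        E   (O−E)²/E
0         252    247.5     0.0818
1         106   123.75     2.5460
2          64     59.4     0.3562
3          49     29.7    12.5418
4          12    14.85     0.5470
5           9      9.9     0.0818
≥6          3      9.9     4.8091
Sum = 20.964
df = 5. Since 20.964 > 12.833, we reject H₀.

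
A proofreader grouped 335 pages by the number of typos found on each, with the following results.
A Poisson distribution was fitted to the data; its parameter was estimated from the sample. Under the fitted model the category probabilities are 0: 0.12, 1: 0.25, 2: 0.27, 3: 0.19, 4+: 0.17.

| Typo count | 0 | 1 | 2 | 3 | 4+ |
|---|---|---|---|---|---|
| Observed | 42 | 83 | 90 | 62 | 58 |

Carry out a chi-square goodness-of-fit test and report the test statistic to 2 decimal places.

Expected counts E_i = n·p_i: 335×0.12 = 40.2, 335×0.25 = 83.75, 335×0.27 = 90.45, 335×0.19 = 63.65, 335×0.17 = 56.95.
cat         O        E   (O−E)²/E
0          42     40.2      0.081
1          83    83.75      0.007
2          90    90.45      0.002
3          62    63.65      0.043
4+         58    56.95      0.019
Sum = 0.15

0.15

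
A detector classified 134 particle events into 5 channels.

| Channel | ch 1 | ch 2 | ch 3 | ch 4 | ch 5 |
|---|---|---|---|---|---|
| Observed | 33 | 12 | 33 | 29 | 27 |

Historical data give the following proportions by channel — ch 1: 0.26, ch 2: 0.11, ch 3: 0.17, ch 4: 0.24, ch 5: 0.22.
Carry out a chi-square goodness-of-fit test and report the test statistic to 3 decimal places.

5.711

Expected counts E_i = n·p_i: 134×0.26 = 34.84, 134×0.11 = 14.74, 134×0.17 = 22.78, 134×0.24 = 32.16, 134×0.22 = 29.48.
cat         O        E   (O−E)²/E
ch 1       33    34.84     0.0972
ch 2       12    14.74     0.5093
ch 3       33    22.78     4.5851
ch 4       29    32.16     0.3105
ch 5       27    29.48     0.2086
Sum = 5.711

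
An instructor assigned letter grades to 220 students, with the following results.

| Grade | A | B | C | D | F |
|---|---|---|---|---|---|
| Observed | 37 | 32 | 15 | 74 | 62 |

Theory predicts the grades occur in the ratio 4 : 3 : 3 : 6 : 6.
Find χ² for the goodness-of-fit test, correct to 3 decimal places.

Ratio total = 22. Expected counts: 220×4/22 = 40, 220×3/22 = 30, 220×3/22 = 30, 220×6/22 = 60, 220×6/22 = 60.
χ² = (37−40)²/40 + (32−30)²/30 + (15−30)²/30 + (74−60)²/60 + (62−60)²/60
   = 0.2250 + 0.1333 + 7.5000 + 3.2667 + 0.0667
Sum = 11.192

11.192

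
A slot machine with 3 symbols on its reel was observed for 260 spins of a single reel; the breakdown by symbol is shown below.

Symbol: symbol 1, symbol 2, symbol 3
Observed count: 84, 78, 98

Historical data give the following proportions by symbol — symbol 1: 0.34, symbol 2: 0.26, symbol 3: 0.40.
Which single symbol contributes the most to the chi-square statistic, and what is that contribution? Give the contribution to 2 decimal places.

Expected counts E_i = n·p_i: 260×0.34 = 88.4, 260×0.26 = 67.6, 260×0.40 = 104.
symbol 1: (84 − 88.4)²/88.4 = 19.36/88.4 = 0.219
symbol 2: (78 − 67.6)²/67.6 = 108.16/67.6 = 1.600
symbol 3: (98 − 104)²/104 = 36/104 = 0.346
The largest term is for symbol 2: 1.60.

symbol 2, 1.60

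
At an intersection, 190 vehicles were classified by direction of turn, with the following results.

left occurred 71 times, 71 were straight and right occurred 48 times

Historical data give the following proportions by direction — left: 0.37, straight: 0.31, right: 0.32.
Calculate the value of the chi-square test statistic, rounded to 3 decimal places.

5.187

Expected counts E_i = n·p_i: 190×0.37 = 70.3, 190×0.31 = 58.9, 190×0.32 = 60.8.
cat           O        E   (O−E)²/E
left         71     70.3     0.0070
straight     71     58.9     2.4857
right        48     60.8     2.6947
Sum = 5.187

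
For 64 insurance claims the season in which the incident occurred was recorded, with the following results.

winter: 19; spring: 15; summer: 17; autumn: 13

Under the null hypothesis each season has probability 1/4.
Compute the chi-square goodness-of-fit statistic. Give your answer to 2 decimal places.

Expected count for each of the 4 categories: 64/4 = 16.
χ² = (19−16)²/16 + (15−16)²/16 + (17−16)²/16 + (13−16)²/16
   = 0.563 + 0.063 + 0.063 + 0.563
Sum = 1.25

1.25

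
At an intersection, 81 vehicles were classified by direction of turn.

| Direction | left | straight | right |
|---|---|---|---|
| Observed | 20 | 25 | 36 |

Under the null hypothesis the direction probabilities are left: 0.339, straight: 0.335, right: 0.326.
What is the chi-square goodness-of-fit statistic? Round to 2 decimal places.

5.68

Expected counts E_i = n·p_i: 81×0.339 = 27.459, 81×0.335 = 27.135, 81×0.326 = 26.406.
cat           O        E   (O−E)²/E
left         20   27.459      2.026
straight     25   27.135      0.168
right        36   26.406      3.486
Sum = 5.68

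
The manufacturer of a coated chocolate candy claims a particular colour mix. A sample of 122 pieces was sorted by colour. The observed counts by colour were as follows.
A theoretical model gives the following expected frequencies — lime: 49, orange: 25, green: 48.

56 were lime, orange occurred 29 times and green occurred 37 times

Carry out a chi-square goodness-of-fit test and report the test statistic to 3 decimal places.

lime: (56 − 49)²/49 = 49/49 = 1.0000
orange: (29 − 25)²/25 = 16/25 = 0.6400
green: (37 − 48)²/48 = 121/48 = 2.5208
Sum = 4.161

4.161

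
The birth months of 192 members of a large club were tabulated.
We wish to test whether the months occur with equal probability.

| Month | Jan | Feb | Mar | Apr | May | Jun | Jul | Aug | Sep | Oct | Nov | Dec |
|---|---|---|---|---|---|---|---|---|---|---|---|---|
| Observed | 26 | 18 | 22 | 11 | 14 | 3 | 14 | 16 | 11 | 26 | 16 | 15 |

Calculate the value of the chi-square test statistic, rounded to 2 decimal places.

Under H₀ each category has probability 1/12, so each expected count is 192/12 = 16.
Jan: (26 − 16)²/16 = 100/16 = 6.250
Feb: (18 − 16)²/16 = 4/16 = 0.250
Mar: (22 − 16)²/16 = 36/16 = 2.250
Apr: (11 − 16)²/16 = 25/16 = 1.563
May: (14 − 16)²/16 = 4/16 = 0.250
Jun: (3 − 16)²/16 = 169/16 = 10.563
Jul: (14 − 16)²/16 = 4/16 = 0.250
Aug: (16 − 16)²/16 = 0/16 = 0.000
Sep: (11 − 16)²/16 = 25/16 = 1.563
Oct: (26 − 16)²/16 = 100/16 = 6.250
Nov: (16 − 16)²/16 = 0/16 = 0.000
Dec: (15 − 16)²/16 = 1/16 = 0.063
Sum = 29.25

29.25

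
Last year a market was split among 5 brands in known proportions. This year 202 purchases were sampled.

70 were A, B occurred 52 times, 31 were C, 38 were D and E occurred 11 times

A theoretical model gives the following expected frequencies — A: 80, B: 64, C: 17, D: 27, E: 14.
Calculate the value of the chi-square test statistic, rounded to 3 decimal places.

A: (70 − 80)²/80 = 100/80 = 1.2500
B: (52 − 64)²/64 = 144/64 = 2.2500
C: (31 − 17)²/17 = 196/17 = 11.5294
D: (38 − 27)²/27 = 121/27 = 4.4815
E: (11 − 14)²/14 = 9/14 = 0.6429
Sum = 20.154

20.154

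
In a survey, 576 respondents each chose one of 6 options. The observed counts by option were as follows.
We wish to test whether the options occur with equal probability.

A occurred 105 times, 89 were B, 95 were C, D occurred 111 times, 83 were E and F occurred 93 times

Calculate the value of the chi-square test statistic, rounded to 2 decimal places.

5.56

Expected count for each of the 6 categories: 576/6 = 96.
χ² = (105−96)²/96 + (89−96)²/96 + (95−96)²/96 + (111−96)²/96 + (83−96)²/96 + (93−96)²/96
   = 0.844 + 0.510 + 0.010 + 2.344 + 1.760 + 0.094
Sum = 5.56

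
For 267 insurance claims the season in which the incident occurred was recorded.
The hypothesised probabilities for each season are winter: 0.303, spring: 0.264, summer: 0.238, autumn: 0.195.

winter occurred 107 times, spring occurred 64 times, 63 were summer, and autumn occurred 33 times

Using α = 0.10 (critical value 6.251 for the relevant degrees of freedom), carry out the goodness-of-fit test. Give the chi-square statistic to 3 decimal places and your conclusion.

Expected counts E_i = n·p_i: 267×0.303 = 80.901, 267×0.264 = 70.488, 267×0.238 = 63.546, 267×0.195 = 52.065.
χ² = (107−80.901)²/80.901 + (64−70.488)²/70.488 + (63−63.546)²/63.546 + (33−52.065)²/52.065
   = 8.4196 + 0.5972 + 0.0047 + 6.9812
Sum = 16.003
df = 3. Since 16.003 > 6.251, we reject H₀.

16.003; reject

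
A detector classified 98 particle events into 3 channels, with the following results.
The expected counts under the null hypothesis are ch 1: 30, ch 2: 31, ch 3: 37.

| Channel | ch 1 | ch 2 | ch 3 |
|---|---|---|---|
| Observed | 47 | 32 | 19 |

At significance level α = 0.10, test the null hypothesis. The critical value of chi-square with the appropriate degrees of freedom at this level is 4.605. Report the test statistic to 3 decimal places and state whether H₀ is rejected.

18.422; reject

cat         O        E   (O−E)²/E
ch 1       47       30     9.6333
ch 2       32       31     0.0323
ch 3       19       37     8.7568
Sum = 18.422
df = 2. Since 18.422 > 4.605, we reject H₀.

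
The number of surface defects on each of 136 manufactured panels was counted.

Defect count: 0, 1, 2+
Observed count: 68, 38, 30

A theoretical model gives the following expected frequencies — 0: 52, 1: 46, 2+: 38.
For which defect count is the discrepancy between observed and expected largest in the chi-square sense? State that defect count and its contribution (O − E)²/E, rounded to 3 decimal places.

0, 4.923

0: (68 − 52)²/52 = 256/52 = 4.9231
1: (38 − 46)²/46 = 64/46 = 1.3913
2+: (30 − 38)²/38 = 64/38 = 1.6842
The largest term is for 0: 4.923.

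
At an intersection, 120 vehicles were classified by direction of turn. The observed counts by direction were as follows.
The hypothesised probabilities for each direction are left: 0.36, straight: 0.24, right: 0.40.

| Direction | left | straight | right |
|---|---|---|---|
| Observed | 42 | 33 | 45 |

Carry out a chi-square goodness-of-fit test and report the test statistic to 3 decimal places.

0.833

Expected counts E_i = n·p_i: 120×0.36 = 43.2, 120×0.24 = 28.8, 120×0.40 = 48.
cat           O        E   (O−E)²/E
left         42     43.2     0.0333
straight     33     28.8     0.6125
right        45       48     0.1875
Sum = 0.833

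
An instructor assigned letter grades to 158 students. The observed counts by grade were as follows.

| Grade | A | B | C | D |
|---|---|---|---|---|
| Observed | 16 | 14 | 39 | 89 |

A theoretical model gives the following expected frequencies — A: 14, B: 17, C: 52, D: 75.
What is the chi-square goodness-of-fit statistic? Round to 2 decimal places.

cat         O        E   (O−E)²/E
A          16       14      0.286
B          14       17      0.529
C          39       52      3.250
D          89       75      2.613
Sum = 6.68

6.68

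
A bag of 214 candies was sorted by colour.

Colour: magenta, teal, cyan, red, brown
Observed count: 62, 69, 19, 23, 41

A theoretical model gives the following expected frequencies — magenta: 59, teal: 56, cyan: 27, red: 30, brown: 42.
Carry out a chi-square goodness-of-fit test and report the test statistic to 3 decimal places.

cat          O        E   (O−E)²/E
magenta     62       59     0.1525
teal        69       56     3.0179
cyan        19       27     2.3704
red         23       30     1.6333
brown       41       42     0.0238
Sum = 7.198

7.198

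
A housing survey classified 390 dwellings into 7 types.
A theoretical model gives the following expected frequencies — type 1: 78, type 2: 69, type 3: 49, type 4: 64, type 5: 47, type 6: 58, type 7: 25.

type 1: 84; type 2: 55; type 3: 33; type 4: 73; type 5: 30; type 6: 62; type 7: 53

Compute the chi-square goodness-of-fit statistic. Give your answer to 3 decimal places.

47.577

type 1: (84 − 78)²/78 = 36/78 = 0.4615
type 2: (55 − 69)²/69 = 196/69 = 2.8406
type 3: (33 − 49)²/49 = 256/49 = 5.2245
type 4: (73 − 64)²/64 = 81/64 = 1.2656
type 5: (30 − 47)²/47 = 289/47 = 6.1489
type 6: (62 − 58)²/58 = 16/58 = 0.2759
type 7: (53 − 25)²/25 = 784/25 = 31.3600
Sum = 47.577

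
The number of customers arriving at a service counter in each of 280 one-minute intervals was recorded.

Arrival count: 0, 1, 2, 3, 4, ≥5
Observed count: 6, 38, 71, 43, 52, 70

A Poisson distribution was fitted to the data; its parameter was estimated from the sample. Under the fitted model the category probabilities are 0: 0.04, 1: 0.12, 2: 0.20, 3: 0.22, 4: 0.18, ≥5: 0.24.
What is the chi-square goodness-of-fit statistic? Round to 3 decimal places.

Expected counts E_i = n·p_i: 280×0.04 = 11.2, 280×0.12 = 33.6, 280×0.20 = 56, 280×0.22 = 61.6, 280×0.18 = 50.4, 280×0.24 = 67.2.
cat         O        E   (O−E)²/E
0           6     11.2     2.4143
1          38     33.6     0.5762
2          71       56     4.0179
3          43     61.6     5.6162
4          52     50.4     0.0508
≥5         70     67.2     0.1167
Sum = 12.792

12.792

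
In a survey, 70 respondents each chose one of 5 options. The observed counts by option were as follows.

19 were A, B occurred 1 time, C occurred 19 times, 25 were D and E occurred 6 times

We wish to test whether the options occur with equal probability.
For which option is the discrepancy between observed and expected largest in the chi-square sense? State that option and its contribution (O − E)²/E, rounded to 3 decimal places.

B, 12.071

Under H₀ each category has probability 1/5, so each expected count is 70/5 = 14.
cat         O        E   (O−E)²/E
A          19       14     1.7857
B           1       14    12.0714
C          19       14     1.7857
D          25       14     8.6429
E           6       14     4.5714
The largest term is for B: 12.071.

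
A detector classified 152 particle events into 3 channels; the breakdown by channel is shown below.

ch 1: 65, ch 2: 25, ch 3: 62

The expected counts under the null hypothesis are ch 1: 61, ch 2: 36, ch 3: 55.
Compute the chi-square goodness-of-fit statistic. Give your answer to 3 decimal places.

ch 1: (65 − 61)²/61 = 16/61 = 0.2623
ch 2: (25 − 36)²/36 = 121/36 = 3.3611
ch 3: (62 − 55)²/55 = 49/55 = 0.8909
Sum = 4.514

4.514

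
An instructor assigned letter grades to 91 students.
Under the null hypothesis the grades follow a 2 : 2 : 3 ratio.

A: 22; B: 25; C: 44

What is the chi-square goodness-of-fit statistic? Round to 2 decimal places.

1.29

Ratio total = 7. Expected counts: 91×2/7 = 26, 91×2/7 = 26, 91×3/7 = 39.
χ² = (22−26)²/26 + (25−26)²/26 + (44−39)²/39
   = 0.615 + 0.038 + 0.641
Sum = 1.29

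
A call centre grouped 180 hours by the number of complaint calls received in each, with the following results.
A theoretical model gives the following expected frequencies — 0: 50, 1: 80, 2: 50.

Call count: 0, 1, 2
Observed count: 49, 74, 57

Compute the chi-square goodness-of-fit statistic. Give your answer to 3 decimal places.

1.450

χ² = (49−50)²/50 + (74−80)²/80 + (57−50)²/50
   = 0.0200 + 0.4500 + 0.9800
Sum = 1.450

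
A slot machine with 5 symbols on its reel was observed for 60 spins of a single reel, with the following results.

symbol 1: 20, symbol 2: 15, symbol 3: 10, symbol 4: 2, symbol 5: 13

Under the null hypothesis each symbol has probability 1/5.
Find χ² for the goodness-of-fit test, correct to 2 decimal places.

Expected count for each of the 5 categories: 60/5 = 12.
χ² = (20−12)²/12 + (15−12)²/12 + (10−12)²/12 + (2−12)²/12 + (13−12)²/12
   = 5.333 + 0.750 + 0.333 + 8.333 + 0.083
Sum = 14.83

14.83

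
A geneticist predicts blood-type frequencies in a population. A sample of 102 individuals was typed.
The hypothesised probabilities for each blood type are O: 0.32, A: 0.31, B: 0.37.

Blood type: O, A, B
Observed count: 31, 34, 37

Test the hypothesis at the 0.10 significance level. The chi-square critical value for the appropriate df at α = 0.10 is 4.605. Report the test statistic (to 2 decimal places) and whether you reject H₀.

Expected counts E_i = n·p_i: 102×0.32 = 32.64, 102×0.31 = 31.62, 102×0.37 = 37.74.
O: (31 − 32.64)²/32.64 = 2.6896/32.64 = 0.082
A: (34 − 31.62)²/31.62 = 5.6644/31.62 = 0.179
B: (37 − 37.74)²/37.74 = 0.5476/37.74 = 0.015
Sum = 0.28
df = 2. Since 0.28 < 4.605, we do not reject H₀.

0.28; do not reject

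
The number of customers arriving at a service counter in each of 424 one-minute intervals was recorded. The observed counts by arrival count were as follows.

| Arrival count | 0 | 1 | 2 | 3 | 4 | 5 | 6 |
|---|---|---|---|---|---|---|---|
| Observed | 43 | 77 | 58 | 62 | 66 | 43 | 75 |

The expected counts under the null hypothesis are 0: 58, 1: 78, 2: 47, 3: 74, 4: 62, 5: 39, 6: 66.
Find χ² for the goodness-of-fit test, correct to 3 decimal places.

χ² = (43−58)²/58 + (77−78)²/78 + (58−47)²/47 + (62−74)²/74 + (66−62)²/62 + (43−39)²/39 + (75−66)²/66
   = 3.8793 + 0.0128 + 2.5745 + 1.9459 + 0.2581 + 0.4103 + 1.2273
Sum = 10.308

10.308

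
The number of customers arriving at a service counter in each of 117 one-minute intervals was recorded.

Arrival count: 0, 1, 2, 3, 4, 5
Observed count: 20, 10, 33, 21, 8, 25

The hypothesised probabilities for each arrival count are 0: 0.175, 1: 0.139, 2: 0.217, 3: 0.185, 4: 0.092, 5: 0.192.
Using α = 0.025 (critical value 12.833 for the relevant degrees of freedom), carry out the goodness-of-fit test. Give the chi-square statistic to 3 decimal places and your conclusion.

5.720; do not reject

Expected counts E_i = n·p_i: 117×0.175 = 20.475, 117×0.139 = 16.263, 117×0.217 = 25.389, 117×0.185 = 21.645, 117×0.092 = 10.764, 117×0.192 = 22.464.
cat         O        E   (O−E)²/E
0          20   20.475     0.0110
1          10   16.263     2.4119
2          33   25.389     2.2816
3          21   21.645     0.0192
4           8   10.764     0.7097
5          25   22.464     0.2863
Sum = 5.720
df = 5. Since 5.720 < 12.833, we do not reject H₀.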